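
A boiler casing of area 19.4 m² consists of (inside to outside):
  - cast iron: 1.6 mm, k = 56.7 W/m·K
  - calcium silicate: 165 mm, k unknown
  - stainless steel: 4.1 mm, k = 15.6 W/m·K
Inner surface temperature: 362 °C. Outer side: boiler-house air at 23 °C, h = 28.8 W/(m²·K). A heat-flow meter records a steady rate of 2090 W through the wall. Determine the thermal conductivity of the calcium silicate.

k ≈ 0.053 W/(m·K)

Treating each layer as a thermal resistance in series:
R_cast iron = L/(kA) = 0.0016/(56.7×19.4) = 1.455×10^-6 K/W
R_stainless steel = L/(kA) = 0.0041/(15.6×19.4) = 1.355×10^-5 K/W
R_outer film = 1/(h_o·A) = 1/(28.8×19.4) = 0.00179 K/W
Sum of known resistances R_other = 0.001805 K/W
Total R = ΔT/Q = 339/2090 = 0.1622 K/W
R_calcium silicate = R_total − R_other = 0.1604 K/W
k = L/(R·A) = 0.165/(0.1604×19.4)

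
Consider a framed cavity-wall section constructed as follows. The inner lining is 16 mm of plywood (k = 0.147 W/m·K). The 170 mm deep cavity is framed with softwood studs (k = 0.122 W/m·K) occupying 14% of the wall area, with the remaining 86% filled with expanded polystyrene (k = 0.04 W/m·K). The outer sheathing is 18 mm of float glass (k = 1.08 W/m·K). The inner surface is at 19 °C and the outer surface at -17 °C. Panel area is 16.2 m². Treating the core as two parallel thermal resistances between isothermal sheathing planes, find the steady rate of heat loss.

Q ≈ 170 W

Sheathing layers in series; stud and cavity paths in parallel between them.
R_inner = 0.016/(0.147×16.2) = 0.006719 K/W
R_stud  = 0.17/(0.122×0.14×16.2) = 0.6144 K/W
R_cav   = 0.17/(0.04×0.86×16.2) = 0.3051 K/W
1/R_core = 1/R_stud + 1/R_cav → R_core = 0.2038 K/W
R_outer = 0.018/(1.08×16.2) = 0.001029 K/W
R_total = 0.2116 K/W
Q = ΔT/R_total = 36/0.2116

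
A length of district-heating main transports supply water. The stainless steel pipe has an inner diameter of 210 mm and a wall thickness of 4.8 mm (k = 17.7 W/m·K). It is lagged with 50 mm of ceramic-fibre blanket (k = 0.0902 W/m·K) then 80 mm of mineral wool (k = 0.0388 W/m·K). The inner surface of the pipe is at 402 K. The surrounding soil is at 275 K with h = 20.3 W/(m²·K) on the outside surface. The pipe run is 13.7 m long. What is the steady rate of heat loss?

Q ≈ 737 W

Per-layer cylindrical resistances, series-summed:
R_stainless steel pipe wall = ln(109.8/105)/(2π×17.7×13.7) = 2.934×10^-5 K/W
R_ceramic-fibre blanket = ln(159.8/109.8)/(2π×0.0902×13.7) = 0.04833 K/W
R_mineral wool = ln(239.8/159.8)/(2π×0.0388×13.7) = 0.1215 K/W
R_outer film = 1/(h_o·2πr_oL) = 1/(20.3×2π×0.2398×13.7) = 0.002386 K/W
R_total = 0.1723 K/W
Q = ΔT/R_total = 127/0.1723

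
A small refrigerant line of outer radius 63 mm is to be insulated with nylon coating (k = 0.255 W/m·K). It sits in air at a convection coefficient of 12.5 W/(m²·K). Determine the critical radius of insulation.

For a cylinder r_cr = k/h = 0.255/12.5
r_cr = 20.4 mm; since the bare radius (63 mm) is above r_cr, any added insulation will reduce heat loss.

r_cr ≈ 20.4 mm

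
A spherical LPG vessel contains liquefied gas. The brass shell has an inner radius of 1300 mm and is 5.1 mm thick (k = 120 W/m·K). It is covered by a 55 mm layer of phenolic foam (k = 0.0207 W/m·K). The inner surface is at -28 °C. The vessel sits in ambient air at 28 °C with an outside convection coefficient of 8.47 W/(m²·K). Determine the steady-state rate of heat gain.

Q ≈ 451 W

Radial (spherical) resistances in series:
R_brass shell = (1/1.3 − 1/1.3051)/(4π×120) = 1.993×10^-6 K/W
R_phenolic foam = (1/1.3051 − 1/1.3601)/(4π×0.0207) = 0.1191 K/W
R_outer film = 1/(h·4πr_o²) = 1/(8.47×4π×1.3601²) = 0.005079 K/W
R_total = 0.1242 K/W
Q = ΔT/R_total = 56/0.1242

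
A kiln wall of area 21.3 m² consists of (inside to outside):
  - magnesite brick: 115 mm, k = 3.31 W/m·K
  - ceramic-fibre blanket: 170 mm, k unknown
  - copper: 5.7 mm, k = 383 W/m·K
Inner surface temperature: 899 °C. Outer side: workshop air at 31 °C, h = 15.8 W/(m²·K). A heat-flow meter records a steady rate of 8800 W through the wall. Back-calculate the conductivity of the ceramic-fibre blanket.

Thermal resistances in series:
R_magnesite brick = L/(kA) = 0.115/(3.31×21.3) = 0.001631 K/W
R_copper = L/(kA) = 0.0057/(383×21.3) = 6.987×10^-7 K/W
R_outer film = 1/(h_o·A) = 1/(15.8×21.3) = 0.002971 K/W
Sum of known resistances R_other = 0.004603 K/W
Total R = ΔT/Q = 868/8800 = 0.09864 K/W
R_ceramic-fibre blanket = R_total − R_other = 0.09403 K/W
k = L/(R·A) = 0.17/(0.09403×21.3)

k ≈ 0.0849 W/(m·K)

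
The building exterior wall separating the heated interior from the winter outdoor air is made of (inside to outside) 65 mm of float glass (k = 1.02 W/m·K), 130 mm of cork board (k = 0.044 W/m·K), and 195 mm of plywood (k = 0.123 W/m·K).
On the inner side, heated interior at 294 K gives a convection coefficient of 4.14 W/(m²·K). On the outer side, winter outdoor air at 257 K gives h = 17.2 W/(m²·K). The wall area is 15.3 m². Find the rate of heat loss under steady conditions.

Q ≈ 115 W

Series thermal resistances:
R_inner film = 1/(h_i·A) = 1/(4.14×15.3) = 0.01579 K/W
R_float glass = L/(kA) = 0.065/(1.02×15.3) = 0.004165 K/W
R_cork board = L/(kA) = 0.13/(0.044×15.3) = 0.1931 K/W
R_plywood = L/(kA) = 0.195/(0.123×15.3) = 0.1036 K/W
R_outer film = 1/(h_o·A) = 1/(17.2×15.3) = 0.0038 K/W
R_total = 0.3205 K/W
Q = ΔT / R_total = 37 / 0.3205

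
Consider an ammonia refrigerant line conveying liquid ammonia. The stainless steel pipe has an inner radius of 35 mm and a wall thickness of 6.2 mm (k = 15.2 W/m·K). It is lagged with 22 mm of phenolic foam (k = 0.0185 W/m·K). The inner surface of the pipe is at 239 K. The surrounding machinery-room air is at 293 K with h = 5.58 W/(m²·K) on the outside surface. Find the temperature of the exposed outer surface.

For a radial system each layer contributes R = ln(r_out/r_in)/(2πkL); films add R = 1/(hA).
R_stainless steel pipe wall = ln(41.2/35)/(2π×15.2×1) = 0.001708 K/W
R_phenolic foam = ln(63.2/41.2)/(2π×0.0185×1) = 3.681 K/W
R_outer film = 1/(h_o·2πr_oL) = 1/(5.58×2π×0.0632×1) = 0.4513 K/W
R_total = 4.134 K/W
Q = ΔT/R_total = 54/4.134
Q = 13.1 W/m
T_interface = T_inner + Q·ΣR(inner→interface) = 239 + 13.1×3.683

T ≈ 287 K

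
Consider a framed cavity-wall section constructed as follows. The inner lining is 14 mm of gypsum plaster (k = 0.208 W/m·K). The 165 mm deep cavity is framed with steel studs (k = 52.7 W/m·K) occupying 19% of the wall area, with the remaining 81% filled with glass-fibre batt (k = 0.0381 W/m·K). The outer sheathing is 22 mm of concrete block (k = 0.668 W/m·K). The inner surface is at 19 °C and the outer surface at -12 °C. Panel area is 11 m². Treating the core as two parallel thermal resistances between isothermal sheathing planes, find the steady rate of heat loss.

Q ≈ 2920 W

Sheathing layers in series; stud and cavity paths in parallel between them.
R_inner = 0.014/(0.208×11) = 0.006119 K/W
R_stud  = 0.165/(52.7×0.19×11) = 0.001498 K/W
R_cav   = 0.165/(0.0381×0.81×11) = 0.4861 K/W
1/R_core = 1/R_stud + 1/R_cav → R_core = 0.001493 K/W
R_outer = 0.022/(0.668×11) = 0.002994 K/W
R_total = 0.01061 K/W
Q = ΔT/R_total = 31/0.01061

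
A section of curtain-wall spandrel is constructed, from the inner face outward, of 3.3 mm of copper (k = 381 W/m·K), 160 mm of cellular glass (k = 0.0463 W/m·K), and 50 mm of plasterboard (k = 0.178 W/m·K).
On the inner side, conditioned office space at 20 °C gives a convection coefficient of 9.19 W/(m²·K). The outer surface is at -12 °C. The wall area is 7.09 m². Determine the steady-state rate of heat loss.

Q ≈ 59 W

Treating each layer as a thermal resistance in series:
R_inner film = 1/(h_i·A) = 1/(9.19×7.09) = 0.01535 K/W
R_copper = L/(kA) = 0.0033/(381×7.09) = 1.222×10^-6 K/W
R_cellular glass = L/(kA) = 0.16/(0.0463×7.09) = 0.4874 K/W
R_plasterboard = L/(kA) = 0.05/(0.178×7.09) = 0.03962 K/W
R_total = 0.5424 K/W
Q = ΔT / R_total = 32 / 0.5424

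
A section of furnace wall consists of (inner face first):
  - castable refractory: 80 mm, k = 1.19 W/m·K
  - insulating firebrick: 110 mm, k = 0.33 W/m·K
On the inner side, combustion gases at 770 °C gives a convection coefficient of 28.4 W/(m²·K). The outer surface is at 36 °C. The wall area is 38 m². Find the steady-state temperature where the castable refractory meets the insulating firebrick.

T ≈ 597 °C

Using the resistance-network approach (series):
R_inner film = 1/(h_i·A) = 1/(28.4×38) = 9.266×10^-4 K/W
R_castable refractory = L/(kA) = 0.08/(1.19×38) = 0.001769 K/W
R_insulating firebrick = L/(kA) = 0.11/(0.33×38) = 0.008772 K/W
R_total = 0.01147 K/W;  Q = ΔT/R_total = 734/0.01147 = 64010 W
T_interface = T_inner − Q·ΣR(inner→interface) = 770 − 64000×0.002696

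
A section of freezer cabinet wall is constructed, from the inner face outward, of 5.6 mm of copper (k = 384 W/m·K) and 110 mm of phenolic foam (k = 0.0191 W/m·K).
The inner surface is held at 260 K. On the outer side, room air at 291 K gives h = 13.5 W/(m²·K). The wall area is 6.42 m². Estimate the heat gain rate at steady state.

Q ≈ 34.1 W

Thermal resistances in series:
R_copper = L/(kA) = 0.0056/(384×6.42) = 2.272×10^-6 K/W
R_phenolic foam = L/(kA) = 0.11/(0.0191×6.42) = 0.8971 K/W
R_outer film = 1/(h_o·A) = 1/(13.5×6.42) = 0.01154 K/W
R_total = 0.9086 K/W
Q = ΔT / R_total = 31 / 0.9086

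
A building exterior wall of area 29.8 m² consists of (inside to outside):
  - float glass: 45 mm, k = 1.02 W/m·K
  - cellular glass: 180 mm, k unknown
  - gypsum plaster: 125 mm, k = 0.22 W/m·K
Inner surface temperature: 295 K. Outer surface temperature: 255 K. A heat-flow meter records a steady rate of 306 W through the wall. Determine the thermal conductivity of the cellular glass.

Model the wall as resistances in series:
R_float glass = L/(kA) = 0.045/(1.02×29.8) = 0.00148 K/W
R_gypsum plaster = L/(kA) = 0.125/(0.22×29.8) = 0.01907 K/W
Sum of known resistances R_other = 0.02055 K/W
Total R = ΔT/Q = 40/306 = 0.1307 K/W
R_cellular glass = R_total − R_other = 0.1102 K/W
k = L/(R·A) = 0.18/(0.1102×29.8)

k ≈ 0.0548 W/(m·K)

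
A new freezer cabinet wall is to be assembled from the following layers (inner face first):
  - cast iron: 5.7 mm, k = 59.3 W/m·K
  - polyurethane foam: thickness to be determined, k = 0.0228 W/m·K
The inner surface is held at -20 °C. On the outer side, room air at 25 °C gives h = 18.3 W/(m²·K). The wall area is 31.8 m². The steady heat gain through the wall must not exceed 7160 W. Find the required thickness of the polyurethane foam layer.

L ≈ 3.31 mm

Using the resistance-network approach (series):
R_cast iron = L/(kA) = 0.0057/(59.3×31.8) = 3.023×10^-6 K/W
R_outer film = 1/(h_o·A) = 1/(18.3×31.8) = 0.001718 K/W
Sum of the known resistances R_other = 0.001721 K/W
Required total resistance R_tot = ΔT/Q_allow = 45/7160 = 0.006285 K/W
R_polyurethane foam = R_tot − R_other = 0.004564 K/W
L = R·k·A = 0.004564×0.0228×31.8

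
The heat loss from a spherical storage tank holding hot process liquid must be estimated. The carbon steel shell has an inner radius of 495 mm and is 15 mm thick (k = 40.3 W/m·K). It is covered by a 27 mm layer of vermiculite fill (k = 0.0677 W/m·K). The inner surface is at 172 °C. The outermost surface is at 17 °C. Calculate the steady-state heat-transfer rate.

Q ≈ 1340 W

For a spherical shell R = (1/r₁ − 1/r₂)/(4πk); film R = 1/(h·4πr²). In series:
R_carbon steel shell = (1/0.495 − 1/0.51)/(4π×40.3) = 1.173×10^-4 K/W
R_vermiculite fill = (1/0.51 − 1/0.537)/(4π×0.0677) = 0.1159 K/W
R_total = 0.116 K/W
Q = ΔT/R_total = 155/0.116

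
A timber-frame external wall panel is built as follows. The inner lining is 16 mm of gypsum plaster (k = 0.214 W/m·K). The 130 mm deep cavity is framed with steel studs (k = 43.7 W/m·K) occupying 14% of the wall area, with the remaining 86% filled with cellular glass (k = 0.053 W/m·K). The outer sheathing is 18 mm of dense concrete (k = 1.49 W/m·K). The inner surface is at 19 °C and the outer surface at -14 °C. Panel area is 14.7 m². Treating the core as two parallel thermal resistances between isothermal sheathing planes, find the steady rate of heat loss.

Q ≈ 4490 W

Sheathing layers in series; stud and cavity paths in parallel between them.
R_inner = 0.016/(0.214×14.7) = 0.005086 K/W
R_stud  = 0.13/(43.7×0.14×14.7) = 0.001445 K/W
R_cav   = 0.13/(0.053×0.86×14.7) = 0.194 K/W
1/R_core = 1/R_stud + 1/R_cav → R_core = 0.001435 K/W
R_outer = 0.018/(1.49×14.7) = 8.218×10^-4 K/W
R_total = 0.007343 K/W
Q = ΔT/R_total = 33/0.007343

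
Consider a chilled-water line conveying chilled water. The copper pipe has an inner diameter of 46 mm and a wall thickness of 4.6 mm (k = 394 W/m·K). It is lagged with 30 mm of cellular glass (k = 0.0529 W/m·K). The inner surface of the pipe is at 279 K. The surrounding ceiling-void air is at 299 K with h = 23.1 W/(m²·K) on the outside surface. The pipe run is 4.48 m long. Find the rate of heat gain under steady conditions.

Radial resistances (cylindrical: R_cond = ln(r_o/r_i)/(2πkL), R_conv = 1/(h·2πrL)):
R_copper pipe wall = ln(27.6/23)/(2π×394×4.48) = 1.644×10^-5 K/W
R_cellular glass = ln(57.6/27.6)/(2π×0.0529×4.48) = 0.4941 K/W
R_outer film = 1/(h_o·2πr_oL) = 1/(23.1×2π×0.0576×4.48) = 0.0267 K/W
R_total = 0.5208 K/W
Q = ΔT/R_total = 20/0.5208

Q ≈ 38.4 W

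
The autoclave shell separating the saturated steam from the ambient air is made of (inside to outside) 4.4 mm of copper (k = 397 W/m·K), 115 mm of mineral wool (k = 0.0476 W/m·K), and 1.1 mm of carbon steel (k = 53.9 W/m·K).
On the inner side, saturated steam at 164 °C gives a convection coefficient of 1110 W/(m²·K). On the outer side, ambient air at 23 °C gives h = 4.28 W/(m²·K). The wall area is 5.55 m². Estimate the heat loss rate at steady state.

Q ≈ 295 W

Thermal resistances in series:
R_inner film = 1/(h_i·A) = 1/(1110×5.55) = 1.623×10^-4 K/W
R_copper = L/(kA) = 0.0044/(397×5.55) = 1.997×10^-6 K/W
R_mineral wool = L/(kA) = 0.115/(0.0476×5.55) = 0.4353 K/W
R_carbon steel = L/(kA) = 0.0011/(53.9×5.55) = 3.677×10^-6 K/W
R_outer film = 1/(h_o·A) = 1/(4.28×5.55) = 0.0421 K/W
R_total = 0.4776 K/W
Q = ΔT / R_total = 141 / 0.4776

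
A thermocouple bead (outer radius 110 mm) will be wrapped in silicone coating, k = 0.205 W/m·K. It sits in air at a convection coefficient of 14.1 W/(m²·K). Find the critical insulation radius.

r_cr ≈ 29.1 mm

For a sphere r_cr = 2k/h = 2×0.205/14.1
r_cr = 29.1 mm; since the bare radius (110 mm) is above r_cr, any added insulation will reduce heat loss.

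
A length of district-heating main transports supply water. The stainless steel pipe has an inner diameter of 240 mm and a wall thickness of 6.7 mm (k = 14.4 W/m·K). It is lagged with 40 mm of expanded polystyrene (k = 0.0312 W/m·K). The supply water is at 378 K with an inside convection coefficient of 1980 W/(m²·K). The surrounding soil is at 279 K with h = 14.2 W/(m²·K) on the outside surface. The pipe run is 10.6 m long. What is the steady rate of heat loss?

Treating each annulus and film as a series resistance:
R_inner film = 1/(h_i·2πr₁L) = 1/(1980×2π×0.12×10.6) = 6.319×10^-5 K/W
R_stainless steel pipe wall = ln(126.7/120)/(2π×14.4×10.6) = 5.665×10^-5 K/W
R_expanded polystyrene = ln(166.7/126.7)/(2π×0.0312×10.6) = 0.132 K/W
R_outer film = 1/(h_o·2πr_oL) = 1/(14.2×2π×0.1667×10.6) = 0.006343 K/W
R_total = 0.1385 K/W
Q = ΔT/R_total = 99/0.1385

Q ≈ 715 W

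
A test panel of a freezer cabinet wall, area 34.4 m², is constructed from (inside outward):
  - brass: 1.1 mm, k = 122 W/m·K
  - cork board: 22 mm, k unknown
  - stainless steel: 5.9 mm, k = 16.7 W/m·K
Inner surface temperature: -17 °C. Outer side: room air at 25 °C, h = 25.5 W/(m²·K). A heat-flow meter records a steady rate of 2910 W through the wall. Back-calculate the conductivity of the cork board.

k ≈ 0.0481 W/(m·K)

Thermal resistances in series:
R_brass = L/(kA) = 0.0011/(122×34.4) = 2.621×10^-7 K/W
R_stainless steel = L/(kA) = 0.0059/(16.7×34.4) = 1.027×10^-5 K/W
R_outer film = 1/(h_o·A) = 1/(25.5×34.4) = 0.00114 K/W
Sum of known resistances R_other = 0.001151 K/W
Total R = ΔT/Q = 42/2910 = 0.01443 K/W
R_cork board = R_total − R_other = 0.01328 K/W
k = L/(R·A) = 0.022/(0.01328×34.4)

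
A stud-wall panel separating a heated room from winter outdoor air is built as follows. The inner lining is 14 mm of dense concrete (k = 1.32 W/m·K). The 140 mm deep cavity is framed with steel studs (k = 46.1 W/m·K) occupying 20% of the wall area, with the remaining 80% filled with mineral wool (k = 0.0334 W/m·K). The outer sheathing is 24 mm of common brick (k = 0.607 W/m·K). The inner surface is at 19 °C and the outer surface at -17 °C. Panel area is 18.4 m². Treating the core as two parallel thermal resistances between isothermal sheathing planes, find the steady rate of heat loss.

Q ≈ 10100 W

Sheathing layers in series; stud and cavity paths in parallel between them.
R_inner = 0.014/(1.32×18.4) = 5.764×10^-4 K/W
R_stud  = 0.14/(46.1×0.2×18.4) = 8.252×10^-4 K/W
R_cav   = 0.14/(0.0334×0.8×18.4) = 0.2848 K/W
1/R_core = 1/R_stud + 1/R_cav → R_core = 8.229×10^-4 K/W
R_outer = 0.024/(0.607×18.4) = 0.002149 K/W
R_total = 0.003548 K/W
Q = ΔT/R_total = 36/0.003548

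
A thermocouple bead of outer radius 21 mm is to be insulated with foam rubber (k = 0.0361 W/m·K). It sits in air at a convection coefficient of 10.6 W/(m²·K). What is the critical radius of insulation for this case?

For a sphere r_cr = 2k/h = 2×0.0361/10.6
r_cr = 6.81 mm; since the bare radius (21 mm) is above r_cr, any added insulation will reduce heat loss.

r_cr ≈ 6.81 mm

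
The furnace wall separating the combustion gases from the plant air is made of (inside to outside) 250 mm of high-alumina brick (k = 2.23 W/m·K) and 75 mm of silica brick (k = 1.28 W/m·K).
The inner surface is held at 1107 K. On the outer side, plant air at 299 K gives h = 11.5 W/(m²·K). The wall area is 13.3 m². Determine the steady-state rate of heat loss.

Q ≈ 41700 W

Treating each layer as a thermal resistance in series:
R_high-alumina brick = L/(kA) = 0.25/(2.23×13.3) = 0.008429 K/W
R_silica brick = L/(kA) = 0.075/(1.28×13.3) = 0.004406 K/W
R_outer film = 1/(h_o·A) = 1/(11.5×13.3) = 0.006538 K/W
R_total = 0.01937 K/W
Q = ΔT / R_total = 808 / 0.01937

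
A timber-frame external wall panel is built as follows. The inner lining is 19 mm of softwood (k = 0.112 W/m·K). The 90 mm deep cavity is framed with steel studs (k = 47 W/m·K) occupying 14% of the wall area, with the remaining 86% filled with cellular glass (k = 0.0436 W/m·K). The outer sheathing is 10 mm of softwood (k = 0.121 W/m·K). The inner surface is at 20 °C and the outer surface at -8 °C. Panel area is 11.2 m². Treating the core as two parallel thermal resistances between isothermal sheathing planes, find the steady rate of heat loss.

Sheathing layers in series; stud and cavity paths in parallel between them.
R_inner = 0.019/(0.112×11.2) = 0.01515 K/W
R_stud  = 0.09/(47×0.14×11.2) = 0.001221 K/W
R_cav   = 0.09/(0.0436×0.86×11.2) = 0.2143 K/W
1/R_core = 1/R_stud + 1/R_cav → R_core = 0.001214 K/W
R_outer = 0.01/(0.121×11.2) = 0.007379 K/W
R_total = 0.02374 K/W
Q = ΔT/R_total = 28/0.02374

Q ≈ 1180 W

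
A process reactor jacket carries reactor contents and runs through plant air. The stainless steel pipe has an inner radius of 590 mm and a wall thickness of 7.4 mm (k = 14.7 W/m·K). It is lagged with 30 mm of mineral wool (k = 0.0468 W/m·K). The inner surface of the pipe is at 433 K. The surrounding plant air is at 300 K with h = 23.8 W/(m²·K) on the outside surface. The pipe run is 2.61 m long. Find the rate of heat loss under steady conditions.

Per-layer cylindrical resistances, series-summed:
R_stainless steel pipe wall = ln(597.4/590)/(2π×14.7×2.61) = 5.171×10^-5 K/W
R_mineral wool = ln(627.4/597.4)/(2π×0.0468×2.61) = 0.06384 K/W
R_outer film = 1/(h_o·2πr_oL) = 1/(23.8×2π×0.6274×2.61) = 0.004084 K/W
R_total = 0.06798 K/W
Q = ΔT/R_total = 133/0.06798

Q ≈ 1960 W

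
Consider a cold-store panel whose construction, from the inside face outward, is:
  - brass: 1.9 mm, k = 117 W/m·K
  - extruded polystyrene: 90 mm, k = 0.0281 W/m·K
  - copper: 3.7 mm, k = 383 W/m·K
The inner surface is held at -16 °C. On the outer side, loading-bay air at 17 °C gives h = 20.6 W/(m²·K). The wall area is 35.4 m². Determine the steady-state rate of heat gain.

Q ≈ 359 W

Series thermal resistances:
R_brass = L/(kA) = 0.0019/(117×35.4) = 4.587×10^-7 K/W
R_extruded polystyrene = L/(kA) = 0.09/(0.0281×35.4) = 0.09048 K/W
R_copper = L/(kA) = 0.0037/(383×35.4) = 2.729×10^-7 K/W
R_outer film = 1/(h_o·A) = 1/(20.6×35.4) = 0.001371 K/W
R_total = 0.09185 K/W
Q = ΔT / R_total = 33 / 0.09185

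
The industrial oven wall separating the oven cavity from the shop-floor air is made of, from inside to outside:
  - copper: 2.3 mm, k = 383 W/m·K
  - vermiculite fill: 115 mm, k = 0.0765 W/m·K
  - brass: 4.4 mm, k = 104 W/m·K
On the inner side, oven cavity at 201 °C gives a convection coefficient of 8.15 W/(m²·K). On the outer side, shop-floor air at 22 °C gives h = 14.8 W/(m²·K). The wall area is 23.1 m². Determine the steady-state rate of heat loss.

Series thermal resistances:
R_inner film = 1/(h_i·A) = 1/(8.15×23.1) = 0.005312 K/W
R_copper = L/(kA) = 0.0023/(383×23.1) = 2.6×10^-7 K/W
R_vermiculite fill = L/(kA) = 0.115/(0.0765×23.1) = 0.06508 K/W
R_brass = L/(kA) = 0.0044/(104×23.1) = 1.832×10^-6 K/W
R_outer film = 1/(h_o·A) = 1/(14.8×23.1) = 0.002925 K/W
R_total = 0.07332 K/W
Q = ΔT / R_total = 179 / 0.07332

Q ≈ 2440 W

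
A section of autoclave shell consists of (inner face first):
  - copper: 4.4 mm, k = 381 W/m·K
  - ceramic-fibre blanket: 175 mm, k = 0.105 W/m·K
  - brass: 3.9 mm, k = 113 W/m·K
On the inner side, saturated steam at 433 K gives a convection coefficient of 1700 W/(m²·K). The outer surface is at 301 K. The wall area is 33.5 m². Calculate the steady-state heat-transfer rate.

Using the resistance-network approach (series):
R_inner film = 1/(h_i·A) = 1/(1700×33.5) = 1.756×10^-5 K/W
R_copper = L/(kA) = 0.0044/(381×33.5) = 3.447×10^-7 K/W
R_ceramic-fibre blanket = L/(kA) = 0.175/(0.105×33.5) = 0.04975 K/W
R_brass = L/(kA) = 0.0039/(113×33.5) = 1.03×10^-6 K/W
R_total = 0.04977 K/W
Q = ΔT / R_total = 132 / 0.04977

Q ≈ 2650 W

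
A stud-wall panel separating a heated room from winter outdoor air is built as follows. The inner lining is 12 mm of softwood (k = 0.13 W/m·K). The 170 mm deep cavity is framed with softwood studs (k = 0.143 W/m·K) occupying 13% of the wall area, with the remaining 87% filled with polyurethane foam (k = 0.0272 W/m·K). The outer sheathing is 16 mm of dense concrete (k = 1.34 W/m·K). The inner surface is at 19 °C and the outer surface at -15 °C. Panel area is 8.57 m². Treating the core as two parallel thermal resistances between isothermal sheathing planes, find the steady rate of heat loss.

Sheathing layers in series; stud and cavity paths in parallel between them.
R_inner = 0.012/(0.13×8.57) = 0.01077 K/W
R_stud  = 0.17/(0.143×0.13×8.57) = 1.067 K/W
R_cav   = 0.17/(0.0272×0.87×8.57) = 0.8383 K/W
1/R_core = 1/R_stud + 1/R_cav → R_core = 0.4695 K/W
R_outer = 0.016/(1.34×8.57) = 0.001393 K/W
R_total = 0.4816 K/W
Q = ΔT/R_total = 34/0.4816

Q ≈ 70.6 W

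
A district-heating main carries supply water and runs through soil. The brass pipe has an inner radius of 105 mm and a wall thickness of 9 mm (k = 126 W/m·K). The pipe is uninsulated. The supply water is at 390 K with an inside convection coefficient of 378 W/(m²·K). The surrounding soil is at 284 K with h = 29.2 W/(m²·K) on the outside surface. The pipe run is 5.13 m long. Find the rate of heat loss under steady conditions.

Q ≈ 10500 W

For a radial system each layer contributes R = ln(r_out/r_in)/(2πkL); films add R = 1/(hA).
R_inner film = 1/(h_i·2πr₁L) = 1/(378×2π×0.105×5.13) = 7.817×10^-4 K/W
R_brass pipe wall = ln(114/105)/(2π×126×5.13) = 2.025×10^-5 K/W
R_outer film = 1/(h_o·2πr_oL) = 1/(29.2×2π×0.114×5.13) = 0.00932 K/W
R_total = 0.01012 K/W
Q = ΔT/R_total = 106/0.01012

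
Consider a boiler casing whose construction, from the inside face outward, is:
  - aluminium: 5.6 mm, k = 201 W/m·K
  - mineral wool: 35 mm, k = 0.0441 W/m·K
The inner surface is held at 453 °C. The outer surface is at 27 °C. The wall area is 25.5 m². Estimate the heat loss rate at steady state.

Q ≈ 13700 W

Treating each layer as a thermal resistance in series:
R_aluminium = L/(kA) = 0.0056/(201×25.5) = 1.093×10^-6 K/W
R_mineral wool = L/(kA) = 0.035/(0.0441×25.5) = 0.03112 K/W
R_total = 0.03112 K/W
Q = ΔT / R_total = 426 / 0.03112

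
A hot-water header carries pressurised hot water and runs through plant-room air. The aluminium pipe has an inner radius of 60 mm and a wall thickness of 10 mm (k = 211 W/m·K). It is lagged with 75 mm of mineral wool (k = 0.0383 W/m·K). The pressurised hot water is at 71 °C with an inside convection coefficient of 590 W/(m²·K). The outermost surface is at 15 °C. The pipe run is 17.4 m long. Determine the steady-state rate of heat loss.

Q ≈ 321 W

Per-layer cylindrical resistances, series-summed:
R_inner film = 1/(h_i·2πr₁L) = 1/(590×2π×0.06×17.4) = 2.584×10^-4 K/W
R_aluminium pipe wall = ln(70/60)/(2π×211×17.4) = 6.682×10^-6 K/W
R_mineral wool = ln(145/70)/(2π×0.0383×17.4) = 0.1739 K/W
R_total = 0.1742 K/W
Q = ΔT/R_total = 56/0.1742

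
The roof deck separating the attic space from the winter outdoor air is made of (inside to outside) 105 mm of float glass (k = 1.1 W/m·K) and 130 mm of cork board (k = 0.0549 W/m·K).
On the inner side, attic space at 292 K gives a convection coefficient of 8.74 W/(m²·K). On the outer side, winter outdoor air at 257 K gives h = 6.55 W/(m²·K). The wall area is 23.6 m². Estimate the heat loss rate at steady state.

Q ≈ 303 W

Series thermal resistances:
R_inner film = 1/(h_i·A) = 1/(8.74×23.6) = 0.004848 K/W
R_float glass = L/(kA) = 0.105/(1.1×23.6) = 0.004045 K/W
R_cork board = L/(kA) = 0.13/(0.0549×23.6) = 0.1003 K/W
R_outer film = 1/(h_o·A) = 1/(6.55×23.6) = 0.006469 K/W
R_total = 0.1157 K/W
Q = ΔT / R_total = 35 / 0.1157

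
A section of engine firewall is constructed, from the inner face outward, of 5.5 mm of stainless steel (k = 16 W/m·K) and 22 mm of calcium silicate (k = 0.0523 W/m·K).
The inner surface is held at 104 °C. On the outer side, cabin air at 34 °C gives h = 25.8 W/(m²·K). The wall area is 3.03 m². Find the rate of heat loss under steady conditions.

Q ≈ 461 W

Model the wall as resistances in series:
R_stainless steel = L/(kA) = 0.0055/(16×3.03) = 1.134×10^-4 K/W
R_calcium silicate = L/(kA) = 0.022/(0.0523×3.03) = 0.1388 K/W
R_outer film = 1/(h_o·A) = 1/(25.8×3.03) = 0.01279 K/W
R_total = 0.1517 K/W
Q = ΔT / R_total = 70 / 0.1517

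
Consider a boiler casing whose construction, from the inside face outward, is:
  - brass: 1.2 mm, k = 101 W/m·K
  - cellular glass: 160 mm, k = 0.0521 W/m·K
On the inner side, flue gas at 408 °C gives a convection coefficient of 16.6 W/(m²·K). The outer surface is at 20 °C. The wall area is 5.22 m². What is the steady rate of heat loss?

Q ≈ 647 W

Using the resistance-network approach (series):
R_inner film = 1/(h_i·A) = 1/(16.6×5.22) = 0.01154 K/W
R_brass = L/(kA) = 0.0012/(101×5.22) = 2.276×10^-6 K/W
R_cellular glass = L/(kA) = 0.16/(0.0521×5.22) = 0.5883 K/W
R_total = 0.5999 K/W
Q = ΔT / R_total = 388 / 0.5999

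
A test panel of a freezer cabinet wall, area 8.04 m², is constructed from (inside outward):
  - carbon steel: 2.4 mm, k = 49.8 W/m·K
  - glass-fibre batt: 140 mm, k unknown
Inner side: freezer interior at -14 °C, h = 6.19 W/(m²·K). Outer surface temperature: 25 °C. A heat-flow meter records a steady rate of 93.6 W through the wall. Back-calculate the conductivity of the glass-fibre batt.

Series thermal resistances:
R_inner film = 1/(h_i·A) = 1/(6.19×8.04) = 0.02009 K/W
R_carbon steel = L/(kA) = 0.0024/(49.8×8.04) = 5.994×10^-6 K/W
Sum of known resistances R_other = 0.0201 K/W
Total R = ΔT/Q = 39/93.6 = 0.4167 K/W
R_glass-fibre batt = R_total − R_other = 0.3966 K/W
k = L/(R·A) = 0.14/(0.3966×8.04)

k ≈ 0.0439 W/(m·K)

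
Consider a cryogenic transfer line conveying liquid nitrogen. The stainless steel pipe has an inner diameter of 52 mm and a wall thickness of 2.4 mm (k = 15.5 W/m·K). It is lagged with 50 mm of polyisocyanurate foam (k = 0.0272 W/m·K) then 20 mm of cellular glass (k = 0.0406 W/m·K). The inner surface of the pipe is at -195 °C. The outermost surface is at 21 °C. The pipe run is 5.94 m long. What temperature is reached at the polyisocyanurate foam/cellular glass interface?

Cylindrical conduction, so R = ln(r₂/r₁)/(2πkL) per layer, in series:
R_stainless steel pipe wall = ln(28.4/26)/(2π×15.5×5.94) = 1.526×10^-4 K/W
R_polyisocyanurate foam = ln(78.4/28.4)/(2π×0.0272×5.94) = 1 K/W
R_cellular glass = ln(98.4/78.4)/(2π×0.0406×5.94) = 0.15 K/W
R_total = 1.15 K/W
Q = ΔT/R_total = 216/1.15
Q = 188 W
T_interface = T_inner + Q·ΣR(inner→interface) = -195 + 188×1

T ≈ -7.16 °C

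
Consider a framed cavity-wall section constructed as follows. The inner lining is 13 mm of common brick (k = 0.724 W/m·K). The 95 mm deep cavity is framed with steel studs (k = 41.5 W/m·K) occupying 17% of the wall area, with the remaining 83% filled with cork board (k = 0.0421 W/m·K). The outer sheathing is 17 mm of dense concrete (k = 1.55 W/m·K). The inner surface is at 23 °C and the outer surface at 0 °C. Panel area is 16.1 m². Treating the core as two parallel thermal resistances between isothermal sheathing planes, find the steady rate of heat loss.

Q ≈ 8750 W

Sheathing layers in series; stud and cavity paths in parallel between them.
R_inner = 0.013/(0.724×16.1) = 0.001115 K/W
R_stud  = 0.095/(41.5×0.17×16.1) = 8.364×10^-4 K/W
R_cav   = 0.095/(0.0421×0.83×16.1) = 0.1689 K/W
1/R_core = 1/R_stud + 1/R_cav → R_core = 8.323×10^-4 K/W
R_outer = 0.017/(1.55×16.1) = 6.812×10^-4 K/W
R_total = 0.002629 K/W
Q = ΔT/R_total = 23/0.002629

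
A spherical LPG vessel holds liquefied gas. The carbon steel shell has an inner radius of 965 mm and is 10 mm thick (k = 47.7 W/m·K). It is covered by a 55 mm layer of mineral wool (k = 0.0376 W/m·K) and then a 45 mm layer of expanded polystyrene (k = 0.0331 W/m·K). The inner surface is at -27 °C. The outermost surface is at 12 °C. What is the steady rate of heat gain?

Q ≈ 183 W

For a spherical shell R = (1/r₁ − 1/r₂)/(4πk); film R = 1/(h·4πr²). In series:
R_carbon steel shell = (1/0.965 − 1/0.975)/(4π×47.7) = 1.773×10^-5 K/W
R_mineral wool = (1/0.975 − 1/1.03)/(4π×0.0376) = 0.1159 K/W
R_expanded polystyrene = (1/1.03 − 1/1.075)/(4π×0.0331) = 0.09771 K/W
R_total = 0.2136 K/W
Q = ΔT/R_total = 39/0.2136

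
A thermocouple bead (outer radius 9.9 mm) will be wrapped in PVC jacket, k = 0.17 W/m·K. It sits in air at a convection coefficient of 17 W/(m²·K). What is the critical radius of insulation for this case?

r_cr ≈ 20 mm

For a sphere r_cr = 2k/h = 2×0.17/17
r_cr = 20 mm; since the bare radius (9.9 mm) is below r_cr, adding a thin layer of insulation will *increase* heat loss.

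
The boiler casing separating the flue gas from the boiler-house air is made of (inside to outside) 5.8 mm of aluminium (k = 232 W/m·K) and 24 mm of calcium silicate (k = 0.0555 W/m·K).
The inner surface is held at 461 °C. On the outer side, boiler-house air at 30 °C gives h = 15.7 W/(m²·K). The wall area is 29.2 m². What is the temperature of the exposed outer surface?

Using the resistance-network approach (series):
R_aluminium = L/(kA) = 0.0058/(232×29.2) = 8.562×10^-7 K/W
R_calcium silicate = L/(kA) = 0.024/(0.0555×29.2) = 0.01481 K/W
R_outer film = 1/(h_o·A) = 1/(15.7×29.2) = 0.002181 K/W
R_total = 0.01699 K/W;  Q = ΔT/R_total = 431/0.01699 = 25370 W
T_interface = T_inner − Q·ΣR(inner→interface) = 461 − 25400×0.01481

T ≈ 85.3 °C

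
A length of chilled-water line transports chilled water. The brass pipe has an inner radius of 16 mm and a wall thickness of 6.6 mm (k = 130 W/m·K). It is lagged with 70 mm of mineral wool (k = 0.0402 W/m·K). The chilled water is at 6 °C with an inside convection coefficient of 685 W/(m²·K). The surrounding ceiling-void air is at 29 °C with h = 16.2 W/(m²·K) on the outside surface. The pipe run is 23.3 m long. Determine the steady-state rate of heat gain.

Q ≈ 93.9 W

Radial resistances (cylindrical: R_cond = ln(r_o/r_i)/(2πkL), R_conv = 1/(h·2πrL)):
R_inner film = 1/(h_i·2πr₁L) = 1/(685×2π×0.016×23.3) = 6.232×10^-4 K/W
R_brass pipe wall = ln(22.6/16)/(2π×130×23.3) = 1.815×10^-5 K/W
R_mineral wool = ln(92.6/22.6)/(2π×0.0402×23.3) = 0.2396 K/W
R_outer film = 1/(h_o·2πr_oL) = 1/(16.2×2π×0.0926×23.3) = 0.004553 K/W
R_total = 0.2448 K/W
Q = ΔT/R_total = 23/0.2448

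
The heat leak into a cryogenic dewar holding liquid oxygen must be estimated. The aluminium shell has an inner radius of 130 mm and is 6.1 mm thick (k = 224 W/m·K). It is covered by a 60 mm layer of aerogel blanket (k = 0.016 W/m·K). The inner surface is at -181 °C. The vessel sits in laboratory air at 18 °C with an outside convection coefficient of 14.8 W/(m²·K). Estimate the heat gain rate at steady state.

Each spherical layer contributes R = (1/r_i − 1/r_o)/(4πk):
R_aluminium shell = (1/0.13 − 1/0.1361)/(4π×224) = 1.225×10^-4 K/W
R_aerogel blanket = (1/0.1361 − 1/0.1961)/(4π×0.016) = 11.18 K/W
R_outer film = 1/(h·4πr_o²) = 1/(14.8×4π×0.1961²) = 0.1398 K/W
R_total = 11.32 K/W
Q = ΔT/R_total = 199/11.32

Q ≈ 17.6 W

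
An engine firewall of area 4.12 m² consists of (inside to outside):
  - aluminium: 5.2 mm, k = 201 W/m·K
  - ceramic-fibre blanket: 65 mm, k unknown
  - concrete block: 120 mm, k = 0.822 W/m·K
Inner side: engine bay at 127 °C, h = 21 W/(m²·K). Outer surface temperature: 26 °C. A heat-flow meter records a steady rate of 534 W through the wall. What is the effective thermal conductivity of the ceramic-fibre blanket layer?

k ≈ 0.111 W/(m·K)

Series thermal resistances:
R_inner film = 1/(h_i·A) = 1/(21×4.12) = 0.01156 K/W
R_aluminium = L/(kA) = 0.0052/(201×4.12) = 6.279×10^-6 K/W
R_concrete block = L/(kA) = 0.12/(0.822×4.12) = 0.03543 K/W
Sum of known resistances R_other = 0.047 K/W
Total R = ΔT/Q = 101/534 = 0.1891 K/W
R_ceramic-fibre blanket = R_total − R_other = 0.1421 K/W
k = L/(R·A) = 0.065/(0.1421×4.12)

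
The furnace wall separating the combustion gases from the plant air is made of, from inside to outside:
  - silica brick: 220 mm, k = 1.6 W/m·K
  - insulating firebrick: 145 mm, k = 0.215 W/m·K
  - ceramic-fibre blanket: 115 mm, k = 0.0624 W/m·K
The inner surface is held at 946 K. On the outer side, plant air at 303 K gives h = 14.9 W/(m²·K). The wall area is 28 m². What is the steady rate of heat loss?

Series thermal resistances:
R_silica brick = L/(kA) = 0.22/(1.6×28) = 0.004911 K/W
R_insulating firebrick = L/(kA) = 0.145/(0.215×28) = 0.02409 K/W
R_ceramic-fibre blanket = L/(kA) = 0.115/(0.0624×28) = 0.06582 K/W
R_outer film = 1/(h_o·A) = 1/(14.9×28) = 0.002397 K/W
R_total = 0.09721 K/W
Q = ΔT / R_total = 643 / 0.09721

Q ≈ 6610 W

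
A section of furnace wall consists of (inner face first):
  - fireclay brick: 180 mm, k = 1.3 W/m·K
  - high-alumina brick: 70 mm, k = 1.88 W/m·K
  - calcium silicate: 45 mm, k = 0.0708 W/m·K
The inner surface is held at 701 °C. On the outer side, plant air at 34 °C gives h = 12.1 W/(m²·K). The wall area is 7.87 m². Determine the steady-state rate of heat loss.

Thermal resistances in series:
R_fireclay brick = L/(kA) = 0.18/(1.3×7.87) = 0.01759 K/W
R_high-alumina brick = L/(kA) = 0.07/(1.88×7.87) = 0.004731 K/W
R_calcium silicate = L/(kA) = 0.045/(0.0708×7.87) = 0.08076 K/W
R_outer film = 1/(h_o·A) = 1/(12.1×7.87) = 0.0105 K/W
R_total = 0.1136 K/W
Q = ΔT / R_total = 667 / 0.1136

Q ≈ 5870 W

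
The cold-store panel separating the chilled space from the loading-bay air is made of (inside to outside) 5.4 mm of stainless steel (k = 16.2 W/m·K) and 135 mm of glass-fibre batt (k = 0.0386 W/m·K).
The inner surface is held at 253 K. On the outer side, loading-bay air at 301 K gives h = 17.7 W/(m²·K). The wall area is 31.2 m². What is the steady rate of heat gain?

Treating each layer as a thermal resistance in series:
R_stainless steel = L/(kA) = 0.0054/(16.2×31.2) = 1.068×10^-5 K/W
R_glass-fibre batt = L/(kA) = 0.135/(0.0386×31.2) = 0.1121 K/W
R_outer film = 1/(h_o·A) = 1/(17.7×31.2) = 0.001811 K/W
R_total = 0.1139 K/W
Q = ΔT / R_total = 48 / 0.1139

Q ≈ 421 W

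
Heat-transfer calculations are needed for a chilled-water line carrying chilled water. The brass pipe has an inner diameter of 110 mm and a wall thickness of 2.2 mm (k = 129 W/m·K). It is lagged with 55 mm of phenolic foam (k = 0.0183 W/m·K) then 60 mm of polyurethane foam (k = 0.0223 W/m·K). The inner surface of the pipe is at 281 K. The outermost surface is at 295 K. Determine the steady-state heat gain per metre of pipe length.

Cylindrical conduction, so R = ln(r₂/r₁)/(2πkL) per layer, in series:
R_brass pipe wall = ln(57.2/55)/(2π×129×1) = 4.839×10^-5 K/W
R_phenolic foam = ln(112.2/57.2)/(2π×0.0183×1) = 5.859 K/W
R_polyurethane foam = ln(172.2/112.2)/(2π×0.0223×1) = 3.057 K/W
R_total = 8.917 K/W
Q = ΔT/R_total = 14/8.917

q′ ≈ 1.57 W/m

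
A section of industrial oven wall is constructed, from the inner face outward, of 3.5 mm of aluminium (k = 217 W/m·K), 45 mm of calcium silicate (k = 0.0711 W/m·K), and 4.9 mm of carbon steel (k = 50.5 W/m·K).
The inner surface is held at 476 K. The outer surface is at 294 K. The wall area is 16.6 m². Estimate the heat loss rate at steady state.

Series thermal resistances:
R_aluminium = L/(kA) = 0.0035/(217×16.6) = 9.716×10^-7 K/W
R_calcium silicate = L/(kA) = 0.045/(0.0711×16.6) = 0.03813 K/W
R_carbon steel = L/(kA) = 0.0049/(50.5×16.6) = 5.845×10^-6 K/W
R_total = 0.03813 K/W
Q = ΔT / R_total = 182 / 0.03813

Q ≈ 4770 W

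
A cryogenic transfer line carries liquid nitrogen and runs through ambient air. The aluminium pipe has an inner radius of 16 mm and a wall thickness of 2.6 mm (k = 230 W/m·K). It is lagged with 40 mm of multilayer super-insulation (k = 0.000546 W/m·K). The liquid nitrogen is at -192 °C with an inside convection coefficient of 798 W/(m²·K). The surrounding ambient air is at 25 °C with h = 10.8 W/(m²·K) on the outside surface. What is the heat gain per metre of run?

q′ ≈ 0.648 W/m

Radial resistances (cylindrical: R_cond = ln(r_o/r_i)/(2πkL), R_conv = 1/(h·2πrL)):
R_inner film = 1/(h_i·2πr₁L) = 1/(798×2π×0.016×1) = 0.01247 K/W
R_aluminium pipe wall = ln(18.6/16)/(2π×230×1) = 1.042×10^-4 K/W
R_multilayer super-insulation = ln(58.6/18.6)/(2π×0.000546×1) = 334.5 K/W
R_outer film = 1/(h_o·2πr_oL) = 1/(10.8×2π×0.0586×1) = 0.2515 K/W
R_total = 334.8 K/W
Q = ΔT/R_total = 217/334.8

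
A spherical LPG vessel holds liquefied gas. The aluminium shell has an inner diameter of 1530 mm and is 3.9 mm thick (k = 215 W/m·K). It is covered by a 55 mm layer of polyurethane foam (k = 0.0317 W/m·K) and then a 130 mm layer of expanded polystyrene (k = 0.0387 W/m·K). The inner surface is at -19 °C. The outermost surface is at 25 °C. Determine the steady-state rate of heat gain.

Each spherical layer contributes R = (1/r_i − 1/r_o)/(4πk):
R_aluminium shell = (1/0.765 − 1/0.7689)/(4π×215) = 2.454×10^-6 K/W
R_polyurethane foam = (1/0.7689 − 1/0.8239)/(4π×0.0317) = 0.2179 K/W
R_expanded polystyrene = (1/0.8239 − 1/0.9539)/(4π×0.0387) = 0.3401 K/W
R_total = 0.5581 K/W
Q = ΔT/R_total = 44/0.5581

Q ≈ 78.8 W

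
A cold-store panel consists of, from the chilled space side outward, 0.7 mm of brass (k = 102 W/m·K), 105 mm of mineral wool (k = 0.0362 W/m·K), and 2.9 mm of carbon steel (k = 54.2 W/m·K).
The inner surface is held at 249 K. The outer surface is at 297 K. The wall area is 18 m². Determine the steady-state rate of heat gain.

Q ≈ 298 W

Treating each layer as a thermal resistance in series:
R_brass = L/(kA) = 0.0007/(102×18) = 3.813×10^-7 K/W
R_mineral wool = L/(kA) = 0.105/(0.0362×18) = 0.1611 K/W
R_carbon steel = L/(kA) = 0.0029/(54.2×18) = 2.973×10^-6 K/W
R_total = 0.1611 K/W
Q = ΔT / R_total = 48 / 0.1611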